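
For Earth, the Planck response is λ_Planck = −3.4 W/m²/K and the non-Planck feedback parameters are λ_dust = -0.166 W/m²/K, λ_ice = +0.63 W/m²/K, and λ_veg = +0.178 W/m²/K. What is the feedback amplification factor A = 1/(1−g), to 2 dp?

Convert to gains: g_dust = -0.166/3.4 = -0.04882; g_ice = 0.63/3.4 = 0.1853; g_veg = 0.178/3.4 = 0.05235.
Total gain g = 0.18883.
A = 1/(1 − 0.18883) = 1.23.

1.23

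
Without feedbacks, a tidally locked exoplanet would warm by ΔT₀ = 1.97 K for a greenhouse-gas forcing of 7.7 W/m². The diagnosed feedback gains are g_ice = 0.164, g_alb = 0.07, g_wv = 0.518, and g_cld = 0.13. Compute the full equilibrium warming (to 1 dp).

Total gain g = 0.164 + 0.07 + 0.518 + 0.13 = 0.882.
Amplification A = 1/(1 − 0.882) = 8.475.
ΔT = 1.97 × 8.475 = 16.7 K.

16.7 K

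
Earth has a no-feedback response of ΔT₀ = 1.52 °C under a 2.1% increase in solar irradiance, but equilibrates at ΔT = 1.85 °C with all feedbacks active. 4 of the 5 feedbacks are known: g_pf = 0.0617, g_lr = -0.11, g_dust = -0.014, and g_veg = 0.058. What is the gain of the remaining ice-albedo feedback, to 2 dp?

0.18

Amplification A = ΔT/ΔT₀ = 1.85/1.52 = 1.217.
Total gain g = 1 − 1/A = 1 − 1/1.217 = 0.1783.
Known gains sum to 0.0617 − 0.11 − 0.014 + 0.058 = -0.0043.
g_ice = 0.1783 + 0.0043 = 0.18.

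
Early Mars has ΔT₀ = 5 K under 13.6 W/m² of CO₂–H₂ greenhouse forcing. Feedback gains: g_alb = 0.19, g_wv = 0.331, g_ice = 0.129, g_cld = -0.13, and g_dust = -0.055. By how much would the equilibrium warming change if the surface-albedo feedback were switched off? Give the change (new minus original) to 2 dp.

-2.45 K

Original: g = 0.465, ΔT = 5/(1−0.465) = 9.3458 K.
Without surface-albedo: g' = 0.275, ΔT' = 5/(1−0.275) = 6.8966 K.
Change = 6.8966 − 9.3458 = -2.45 K.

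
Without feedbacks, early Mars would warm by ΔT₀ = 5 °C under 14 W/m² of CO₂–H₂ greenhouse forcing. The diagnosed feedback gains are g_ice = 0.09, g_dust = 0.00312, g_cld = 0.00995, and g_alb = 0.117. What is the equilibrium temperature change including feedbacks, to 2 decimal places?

6.41 °C

Total gain g = 0.09 + 0.00312 + 0.00995 + 0.117 = 0.22007.
Amplification A = 1/(1 − 0.22007) = 1.282.
ΔT = 5 × 1.282 = 6.41 °C.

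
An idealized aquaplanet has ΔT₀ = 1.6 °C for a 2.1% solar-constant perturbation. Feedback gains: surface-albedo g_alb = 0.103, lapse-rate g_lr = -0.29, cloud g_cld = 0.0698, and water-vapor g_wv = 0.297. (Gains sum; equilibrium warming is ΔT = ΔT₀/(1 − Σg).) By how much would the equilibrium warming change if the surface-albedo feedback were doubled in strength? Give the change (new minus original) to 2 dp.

0.28 °C

Original: g = 0.1798, ΔT = 1.6/(1−0.1798) = 1.9507 °C.
With doubled surface-albedo: g' = 0.2828, ΔT' = 1.6/(1−0.2828) = 2.2309 °C.
Change = 2.2309 − 1.9507 = 0.28 °C.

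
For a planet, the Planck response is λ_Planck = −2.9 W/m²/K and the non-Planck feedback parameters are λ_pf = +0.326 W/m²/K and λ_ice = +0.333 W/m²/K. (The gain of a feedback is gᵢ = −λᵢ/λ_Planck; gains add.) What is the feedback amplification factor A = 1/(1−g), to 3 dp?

Convert to gains: g_pf = 0.326/2.9 = 0.1124; g_ice = 0.333/2.9 = 0.1148.
Total gain g = 0.2272.
A = 1/(1 − 0.2272) = 1.294.

1.294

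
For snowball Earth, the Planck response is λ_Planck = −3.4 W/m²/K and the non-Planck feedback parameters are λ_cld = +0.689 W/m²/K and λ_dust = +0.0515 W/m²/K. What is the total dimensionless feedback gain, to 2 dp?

0.22

Convert to gains: g_cld = 0.689/3.4 = 0.2026; g_dust = 0.0515/3.4 = 0.01515.
Total gain g = 0.21775.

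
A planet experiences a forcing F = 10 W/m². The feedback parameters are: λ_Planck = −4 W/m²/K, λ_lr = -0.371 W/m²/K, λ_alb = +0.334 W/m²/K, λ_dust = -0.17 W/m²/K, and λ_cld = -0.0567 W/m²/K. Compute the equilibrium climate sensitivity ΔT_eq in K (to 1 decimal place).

2.3 K

Net feedback parameter λ = (−4) + (-0.371) + (+0.334) + (-0.17) + (-0.0567) = -4.2637 W/m²/K.
ΔT = −F/λ = −10/(-4.2637) = 2.3 K.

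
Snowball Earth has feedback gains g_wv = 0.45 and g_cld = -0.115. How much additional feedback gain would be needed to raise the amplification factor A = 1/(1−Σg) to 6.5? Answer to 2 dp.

0.51

Current total gain = 0.335.
Target gain for A = 6.5: g* = 1 − 1/6.5 = 0.8462.
Additional gain needed = 0.8462 − 0.335 = 0.51.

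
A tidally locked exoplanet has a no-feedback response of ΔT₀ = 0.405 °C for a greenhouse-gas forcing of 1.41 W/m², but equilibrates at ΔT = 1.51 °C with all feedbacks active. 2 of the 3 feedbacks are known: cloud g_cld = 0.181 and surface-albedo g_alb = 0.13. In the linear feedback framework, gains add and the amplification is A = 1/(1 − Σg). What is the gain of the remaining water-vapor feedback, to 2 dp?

0.42

Amplification A = ΔT/ΔT₀ = 1.51/0.405 = 3.728.
Total gain g = 1 − 1/A = 1 − 1/3.728 = 0.7318.
Known gains sum to 0.181 + 0.13 = 0.311.
g_wv = 0.7318 − 0.311 = 0.42.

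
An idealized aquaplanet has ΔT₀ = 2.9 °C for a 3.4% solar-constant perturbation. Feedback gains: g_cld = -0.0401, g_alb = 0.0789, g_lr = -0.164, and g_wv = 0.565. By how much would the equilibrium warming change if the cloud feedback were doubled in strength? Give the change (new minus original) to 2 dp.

-0.35 °C

Original: g = 0.4398, ΔT = 2.9/(1−0.4398) = 5.1767 °C.
With doubled cloud: g' = 0.3997, ΔT' = 2.9/(1−0.3997) = 4.8309 °C.
Change = 4.8309 − 5.1767 = -0.35 °C.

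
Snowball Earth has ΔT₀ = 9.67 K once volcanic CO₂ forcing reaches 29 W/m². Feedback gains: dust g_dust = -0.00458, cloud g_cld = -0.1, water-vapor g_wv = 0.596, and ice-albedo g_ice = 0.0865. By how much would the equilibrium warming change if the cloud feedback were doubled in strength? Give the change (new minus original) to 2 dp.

-4.39 K

Original: g = 0.57792, ΔT = 9.67/(1−0.57792) = 22.9103 K.
With doubled cloud: g' = 0.47792, ΔT' = 9.67/(1−0.47792) = 18.5221 K.
Change = 18.5221 − 22.9103 = -4.39 K.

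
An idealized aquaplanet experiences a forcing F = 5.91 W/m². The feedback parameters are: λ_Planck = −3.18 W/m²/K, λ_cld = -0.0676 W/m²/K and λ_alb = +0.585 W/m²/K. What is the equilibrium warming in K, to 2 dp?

Net feedback parameter λ = (−3.18) + (-0.0676) + (+0.585) = -2.6626 W/m²/K.
ΔT = −F/λ = −5.91/(-2.6626) = 2.22 K.

2.22 K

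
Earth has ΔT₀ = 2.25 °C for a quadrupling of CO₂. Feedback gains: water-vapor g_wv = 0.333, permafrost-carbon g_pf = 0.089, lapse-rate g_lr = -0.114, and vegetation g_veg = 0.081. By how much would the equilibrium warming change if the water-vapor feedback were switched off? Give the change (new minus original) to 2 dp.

Original: g = 0.389, ΔT = 2.25/(1−0.389) = 3.6825 °C.
Without water-vapor: g' = 0.056, ΔT' = 2.25/(1−0.056) = 2.3835 °C.
Change = 2.3835 − 3.6825 = -1.30 °C.

-1.30 °C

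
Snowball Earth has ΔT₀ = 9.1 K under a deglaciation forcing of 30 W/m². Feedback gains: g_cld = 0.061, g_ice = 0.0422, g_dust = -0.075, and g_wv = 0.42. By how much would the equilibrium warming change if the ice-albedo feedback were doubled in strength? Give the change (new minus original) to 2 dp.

Original: g = 0.4482, ΔT = 9.1/(1−0.4482) = 16.4915 K.
With doubled ice-albedo: g' = 0.4904, ΔT' = 9.1/(1−0.4904) = 17.8571 K.
Change = 17.8571 − 16.4915 = 1.37 K.

1.37 K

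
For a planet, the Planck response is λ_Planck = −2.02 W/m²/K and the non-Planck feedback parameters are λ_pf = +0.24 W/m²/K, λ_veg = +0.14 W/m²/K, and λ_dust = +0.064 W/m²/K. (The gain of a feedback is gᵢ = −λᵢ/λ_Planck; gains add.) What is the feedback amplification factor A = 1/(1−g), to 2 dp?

Convert to gains: g_pf = 0.24/2.02 = 0.1188; g_veg = 0.14/2.02 = 0.06931; g_dust = 0.064/2.02 = 0.03168.
Total gain g = 0.21979.
A = 1/(1 − 0.21979) = 1.28.

1.28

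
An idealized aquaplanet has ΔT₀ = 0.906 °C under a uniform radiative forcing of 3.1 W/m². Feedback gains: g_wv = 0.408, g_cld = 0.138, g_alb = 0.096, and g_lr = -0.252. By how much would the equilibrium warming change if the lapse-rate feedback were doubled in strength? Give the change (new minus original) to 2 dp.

-0.43 °C

Original: g = 0.39, ΔT = 0.906/(1−0.39) = 1.4852 °C.
With doubled lapse-rate: g' = 0.138, ΔT' = 0.906/(1−0.138) = 1.0510 °C.
Change = 1.0510 − 1.4852 = -0.43 °C.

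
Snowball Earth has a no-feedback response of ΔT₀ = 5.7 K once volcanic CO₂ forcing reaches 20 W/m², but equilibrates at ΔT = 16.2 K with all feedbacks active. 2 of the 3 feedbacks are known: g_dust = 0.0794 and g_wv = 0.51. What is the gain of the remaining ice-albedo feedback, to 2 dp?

0.06

Amplification A = ΔT/ΔT₀ = 16.2/5.7 = 2.842.
Total gain g = 1 − 1/A = 1 − 1/2.842 = 0.6481.
Known gains sum to 0.0794 + 0.51 = 0.5894.
g_ice = 0.6481 − 0.5894 = 0.06.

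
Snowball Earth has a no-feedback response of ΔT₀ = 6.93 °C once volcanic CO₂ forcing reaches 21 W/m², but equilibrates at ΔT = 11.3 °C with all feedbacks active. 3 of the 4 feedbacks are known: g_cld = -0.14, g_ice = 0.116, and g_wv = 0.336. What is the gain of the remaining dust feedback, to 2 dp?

Amplification A = ΔT/ΔT₀ = 11.3/6.93 = 1.631.
Total gain g = 1 − 1/A = 1 − 1/1.631 = 0.3869.
Known gains sum to -0.14 + 0.116 + 0.336 = 0.312.
g_dust = 0.3869 − 0.312 = 0.07.

0.07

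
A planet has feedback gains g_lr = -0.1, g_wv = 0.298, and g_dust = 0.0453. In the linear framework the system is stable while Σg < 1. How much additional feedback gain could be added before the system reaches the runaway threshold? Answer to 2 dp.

0.76

Current total gain = -0.1 + 0.298 + 0.0453 = 0.2433.
Margin to runaway = 1 − 0.2433 = 0.76.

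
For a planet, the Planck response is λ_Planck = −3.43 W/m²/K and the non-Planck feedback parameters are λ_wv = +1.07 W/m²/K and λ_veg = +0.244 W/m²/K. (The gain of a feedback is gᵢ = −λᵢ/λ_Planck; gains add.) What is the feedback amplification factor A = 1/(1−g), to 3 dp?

Convert to gains: g_wv = 1.07/3.43 = 0.312; g_veg = 0.244/3.43 = 0.07114.
Total gain g = 0.38314.
A = 1/(1 − 0.38314) = 1.621.

1.621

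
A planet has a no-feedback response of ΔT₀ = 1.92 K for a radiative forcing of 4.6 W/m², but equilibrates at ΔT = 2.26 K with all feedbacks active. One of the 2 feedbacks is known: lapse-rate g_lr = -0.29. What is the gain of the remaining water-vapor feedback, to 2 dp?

Amplification A = ΔT/ΔT₀ = 2.26/1.92 = 1.177.
Total gain g = 1 − 1/A = 1 − 1/1.177 = 0.1504.
The known gain is -0.29.
g_wv = 0.1504 + 0.29 = 0.44.

0.44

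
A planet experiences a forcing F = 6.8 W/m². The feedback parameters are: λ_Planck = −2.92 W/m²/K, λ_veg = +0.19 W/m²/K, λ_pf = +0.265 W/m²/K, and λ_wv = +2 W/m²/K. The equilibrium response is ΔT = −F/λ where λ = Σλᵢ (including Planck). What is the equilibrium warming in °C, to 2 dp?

Net feedback parameter λ = (−2.92) + (+0.19) + (+0.265) + (+2) = -0.465 W/m²/K.
ΔT = −F/λ = −6.8/(-0.465) = 14.62 °C.

14.62 °C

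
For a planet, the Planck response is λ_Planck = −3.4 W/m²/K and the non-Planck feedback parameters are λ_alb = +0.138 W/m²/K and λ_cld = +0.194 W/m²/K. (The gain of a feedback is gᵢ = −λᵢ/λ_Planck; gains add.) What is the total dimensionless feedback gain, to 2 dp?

0.10

Convert to gains: g_alb = 0.138/3.4 = 0.04059; g_cld = 0.194/3.4 = 0.05706.
Total gain g = 0.09765.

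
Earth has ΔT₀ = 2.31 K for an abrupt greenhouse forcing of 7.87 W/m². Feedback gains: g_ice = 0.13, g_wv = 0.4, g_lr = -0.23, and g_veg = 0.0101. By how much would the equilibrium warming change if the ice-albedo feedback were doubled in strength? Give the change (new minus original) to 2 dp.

Original: g = 0.3101, ΔT = 2.31/(1−0.3101) = 3.3483 K.
With doubled ice-albedo: g' = 0.4401, ΔT' = 2.31/(1−0.4401) = 4.1257 K.
Change = 4.1257 − 3.3483 = 0.78 K.

0.78 K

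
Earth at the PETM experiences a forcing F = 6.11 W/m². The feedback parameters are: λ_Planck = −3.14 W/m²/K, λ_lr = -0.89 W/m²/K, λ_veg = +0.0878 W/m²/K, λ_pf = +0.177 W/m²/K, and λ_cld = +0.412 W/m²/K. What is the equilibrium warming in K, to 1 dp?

Net feedback parameter λ = (−3.14) + (-0.89) + (+0.0878) + (+0.177) + (+0.412) = -3.3532 W/m²/K.
ΔT = −F/λ = −6.11/(-3.3532) = 1.8 K.

1.8 K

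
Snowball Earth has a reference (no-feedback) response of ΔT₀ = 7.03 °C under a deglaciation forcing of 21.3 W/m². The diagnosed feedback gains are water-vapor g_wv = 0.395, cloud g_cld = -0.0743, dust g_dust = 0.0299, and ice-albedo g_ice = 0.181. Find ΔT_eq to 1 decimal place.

15.0 °C

Total gain g = 0.395 − 0.0743 + 0.0299 + 0.181 = 0.5316.
Amplification A = 1/(1 − 0.5316) = 2.135.
ΔT = 7.03 × 2.135 = 15.0 °C.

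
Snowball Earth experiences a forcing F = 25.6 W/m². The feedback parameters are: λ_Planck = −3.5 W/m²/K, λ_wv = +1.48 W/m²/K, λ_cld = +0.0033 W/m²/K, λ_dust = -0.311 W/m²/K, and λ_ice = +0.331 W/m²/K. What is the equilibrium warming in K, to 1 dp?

Net feedback parameter λ = (−3.5) + (+1.48) + (+0.0033) + (-0.311) + (+0.331) = -1.9967 W/m²/K.
ΔT = −F/λ = −25.6/(-1.9967) = 12.8 K.

12.8 K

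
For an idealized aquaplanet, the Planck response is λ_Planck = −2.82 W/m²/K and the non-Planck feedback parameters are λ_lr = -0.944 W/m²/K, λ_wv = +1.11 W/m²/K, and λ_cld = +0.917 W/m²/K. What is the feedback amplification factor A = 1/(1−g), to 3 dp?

1.623

Convert to gains: g_lr = -0.944/2.82 = -0.3348; g_wv = 1.11/2.82 = 0.3936; g_cld = 0.917/2.82 = 0.3252.
Total gain g = 0.384.
A = 1/(1 − 0.384) = 1.623.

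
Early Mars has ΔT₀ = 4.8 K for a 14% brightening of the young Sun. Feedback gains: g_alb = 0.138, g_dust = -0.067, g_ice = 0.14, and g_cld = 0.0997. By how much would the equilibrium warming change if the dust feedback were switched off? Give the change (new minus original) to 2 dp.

0.75 K

Original: g = 0.3107, ΔT = 4.8/(1−0.3107) = 6.9636 K.
Without dust: g' = 0.3777, ΔT' = 4.8/(1−0.3777) = 7.7133 K.
Change = 7.7133 − 6.9636 = 0.75 K.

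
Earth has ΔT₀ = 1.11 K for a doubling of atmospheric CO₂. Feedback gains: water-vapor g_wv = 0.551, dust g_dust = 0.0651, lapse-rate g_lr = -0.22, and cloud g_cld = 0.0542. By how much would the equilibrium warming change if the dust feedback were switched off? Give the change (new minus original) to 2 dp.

-0.21 K

Original: g = 0.4503, ΔT = 1.11/(1−0.4503) = 2.0193 K.
Without dust: g' = 0.3852, ΔT' = 1.11/(1−0.3852) = 1.8055 K.
Change = 1.8055 − 2.0193 = -0.21 K.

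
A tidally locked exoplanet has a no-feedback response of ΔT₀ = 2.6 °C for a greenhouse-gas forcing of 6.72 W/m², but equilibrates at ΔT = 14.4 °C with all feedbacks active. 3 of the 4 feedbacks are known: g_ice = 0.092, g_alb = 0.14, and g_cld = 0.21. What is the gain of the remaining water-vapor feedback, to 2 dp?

Amplification A = ΔT/ΔT₀ = 14.4/2.6 = 5.538.
Total gain g = 1 − 1/A = 1 − 1/5.538 = 0.8194.
Known gains sum to 0.092 + 0.14 + 0.21 = 0.442.
g_wv = 0.8194 − 0.442 = 0.38.

0.38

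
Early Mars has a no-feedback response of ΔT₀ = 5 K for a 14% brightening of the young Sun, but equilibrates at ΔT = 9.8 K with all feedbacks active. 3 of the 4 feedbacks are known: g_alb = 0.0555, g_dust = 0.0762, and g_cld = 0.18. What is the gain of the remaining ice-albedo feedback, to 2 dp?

0.18

Amplification A = ΔT/ΔT₀ = 9.8/5 = 1.96.
Total gain g = 1 − 1/A = 1 − 1/1.96 = 0.4898.
Known gains sum to 0.0555 + 0.0762 + 0.18 = 0.3117.
g_ice = 0.4898 − 0.3117 = 0.18.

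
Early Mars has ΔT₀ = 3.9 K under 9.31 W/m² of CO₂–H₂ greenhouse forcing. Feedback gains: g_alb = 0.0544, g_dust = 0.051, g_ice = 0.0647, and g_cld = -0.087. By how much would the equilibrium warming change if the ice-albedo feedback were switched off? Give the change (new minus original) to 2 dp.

-0.28 K

Original: g = 0.0831, ΔT = 3.9/(1−0.0831) = 4.2535 K.
Without ice-albedo: g' = 0.0184, ΔT' = 3.9/(1−0.0184) = 3.9731 K.
Change = 3.9731 − 4.2535 = -0.28 K.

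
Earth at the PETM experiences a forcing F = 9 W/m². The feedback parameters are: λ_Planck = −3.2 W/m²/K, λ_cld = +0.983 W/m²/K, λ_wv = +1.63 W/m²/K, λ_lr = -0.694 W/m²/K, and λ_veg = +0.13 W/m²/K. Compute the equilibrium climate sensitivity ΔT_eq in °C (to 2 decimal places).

Net feedback parameter λ = (−3.2) + (+0.983) + (+1.63) + (-0.694) + (+0.13) = -1.151 W/m²/K.
ΔT = −F/λ = −9/(-1.151) = 7.82 °C.

7.82 °C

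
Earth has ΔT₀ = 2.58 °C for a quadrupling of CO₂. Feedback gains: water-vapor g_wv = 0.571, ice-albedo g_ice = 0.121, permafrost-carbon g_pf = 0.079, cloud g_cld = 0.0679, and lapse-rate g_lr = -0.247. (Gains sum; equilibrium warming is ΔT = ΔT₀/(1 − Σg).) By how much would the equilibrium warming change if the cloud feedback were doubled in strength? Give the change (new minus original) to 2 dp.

Original: g = 0.5919, ΔT = 2.58/(1−0.5919) = 6.3220 °C.
With doubled cloud: g' = 0.6598, ΔT' = 2.58/(1−0.6598) = 7.5838 °C.
Change = 7.5838 − 6.3220 = 1.26 °C.

1.26 °C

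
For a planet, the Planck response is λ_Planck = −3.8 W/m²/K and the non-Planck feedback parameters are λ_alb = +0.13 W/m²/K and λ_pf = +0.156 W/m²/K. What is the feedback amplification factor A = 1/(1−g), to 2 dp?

Convert to gains: g_alb = 0.13/3.8 = 0.03421; g_pf = 0.156/3.8 = 0.04105.
Total gain g = 0.07526.
A = 1/(1 − 0.07526) = 1.08.

1.08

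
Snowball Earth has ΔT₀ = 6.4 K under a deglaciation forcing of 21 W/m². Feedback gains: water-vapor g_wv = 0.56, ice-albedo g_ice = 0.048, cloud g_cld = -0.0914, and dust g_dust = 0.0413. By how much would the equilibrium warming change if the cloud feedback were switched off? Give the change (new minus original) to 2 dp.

3.77 K

Original: g = 0.5579, ΔT = 6.4/(1−0.5579) = 14.4764 K.
Without cloud: g' = 0.6493, ΔT' = 6.4/(1−0.6493) = 18.2492 K.
Change = 18.2492 − 14.4764 = 3.77 K.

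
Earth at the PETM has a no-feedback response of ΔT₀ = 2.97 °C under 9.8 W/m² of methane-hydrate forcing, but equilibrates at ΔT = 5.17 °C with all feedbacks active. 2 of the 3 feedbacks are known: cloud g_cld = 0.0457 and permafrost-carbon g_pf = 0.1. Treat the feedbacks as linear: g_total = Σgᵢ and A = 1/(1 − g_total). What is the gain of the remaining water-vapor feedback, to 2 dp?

Amplification A = ΔT/ΔT₀ = 5.17/2.97 = 1.741.
Total gain g = 1 − 1/A = 1 − 1/1.741 = 0.4256.
Known gains sum to 0.0457 + 0.1 = 0.1457.
g_wv = 0.4256 − 0.1457 = 0.28.

0.28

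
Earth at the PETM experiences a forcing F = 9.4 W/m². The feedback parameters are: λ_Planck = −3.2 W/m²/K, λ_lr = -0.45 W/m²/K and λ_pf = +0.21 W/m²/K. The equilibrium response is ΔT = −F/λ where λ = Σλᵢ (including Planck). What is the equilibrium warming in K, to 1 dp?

2.7 K

Net feedback parameter λ = (−3.2) + (-0.45) + (+0.21) = -3.44 W/m²/K.
ΔT = −F/λ = −9.4/(-3.44) = 2.7 K.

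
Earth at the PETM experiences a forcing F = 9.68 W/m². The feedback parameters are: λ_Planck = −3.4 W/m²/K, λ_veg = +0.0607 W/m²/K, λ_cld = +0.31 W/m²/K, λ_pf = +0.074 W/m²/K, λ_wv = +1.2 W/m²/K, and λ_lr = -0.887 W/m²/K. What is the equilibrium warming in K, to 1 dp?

Net feedback parameter λ = (−3.4) + (+0.0607) + (+0.31) + (+0.074) + (+1.2) + (-0.887) = -2.6423 W/m²/K.
ΔT = −F/λ = −9.68/(-2.6423) = 3.7 K.

3.7 K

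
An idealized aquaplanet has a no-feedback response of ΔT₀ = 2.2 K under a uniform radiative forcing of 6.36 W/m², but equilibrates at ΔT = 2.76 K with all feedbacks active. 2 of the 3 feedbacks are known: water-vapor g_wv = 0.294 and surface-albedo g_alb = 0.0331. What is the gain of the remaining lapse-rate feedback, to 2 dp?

-0.12

Amplification A = ΔT/ΔT₀ = 2.76/2.2 = 1.255.
Total gain g = 1 − 1/A = 1 − 1/1.255 = 0.2032.
Known gains sum to 0.294 + 0.0331 = 0.3271.
g_lr = 0.2032 − 0.3271 = -0.12.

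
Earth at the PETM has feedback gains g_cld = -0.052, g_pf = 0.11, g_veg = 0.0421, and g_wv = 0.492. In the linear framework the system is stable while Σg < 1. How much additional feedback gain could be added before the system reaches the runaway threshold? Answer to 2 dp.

0.41

Current total gain = -0.052 + 0.11 + 0.0421 + 0.492 = 0.5921.
Margin to runaway = 1 − 0.5921 = 0.41.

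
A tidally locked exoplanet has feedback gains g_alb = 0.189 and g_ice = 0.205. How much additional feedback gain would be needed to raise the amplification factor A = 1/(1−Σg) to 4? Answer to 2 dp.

Current total gain = 0.394.
Target gain for A = 4: g* = 1 − 1/4 = 0.75.
Additional gain needed = 0.75 − 0.394 = 0.36.

0.36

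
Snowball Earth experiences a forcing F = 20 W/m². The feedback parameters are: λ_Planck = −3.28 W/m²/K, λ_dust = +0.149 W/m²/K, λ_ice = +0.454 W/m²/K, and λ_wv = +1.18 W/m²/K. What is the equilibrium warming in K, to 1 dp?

13.4 K

Net feedback parameter λ = (−3.28) + (+0.149) + (+0.454) + (+1.18) = -1.497 W/m²/K.
ΔT = −F/λ = −20/(-1.497) = 13.4 K.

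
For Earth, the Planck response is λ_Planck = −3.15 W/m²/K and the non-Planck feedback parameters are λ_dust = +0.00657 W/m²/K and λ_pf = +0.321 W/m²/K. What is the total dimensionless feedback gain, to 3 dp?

Convert to gains: g_dust = 0.00657/3.15 = 0.002086; g_pf = 0.321/3.15 = 0.1019.
Total gain g = 0.103986.

0.104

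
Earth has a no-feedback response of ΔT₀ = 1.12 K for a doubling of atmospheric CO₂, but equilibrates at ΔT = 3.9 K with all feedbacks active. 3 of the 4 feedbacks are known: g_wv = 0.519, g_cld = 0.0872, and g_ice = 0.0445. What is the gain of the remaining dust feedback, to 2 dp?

Amplification A = ΔT/ΔT₀ = 3.9/1.12 = 3.482.
Total gain g = 1 − 1/A = 1 − 1/3.482 = 0.7128.
Known gains sum to 0.519 + 0.0872 + 0.0445 = 0.6507.
g_dust = 0.7128 − 0.6507 = 0.06.

0.06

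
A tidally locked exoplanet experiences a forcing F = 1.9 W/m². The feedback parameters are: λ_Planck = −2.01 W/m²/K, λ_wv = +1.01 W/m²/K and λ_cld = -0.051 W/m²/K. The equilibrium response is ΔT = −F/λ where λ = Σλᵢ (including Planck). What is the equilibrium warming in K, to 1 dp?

1.8 K

Net feedback parameter λ = (−2.01) + (+1.01) + (-0.051) = -1.051 W/m²/K.
ΔT = −F/λ = −1.9/(-1.051) = 1.8 K.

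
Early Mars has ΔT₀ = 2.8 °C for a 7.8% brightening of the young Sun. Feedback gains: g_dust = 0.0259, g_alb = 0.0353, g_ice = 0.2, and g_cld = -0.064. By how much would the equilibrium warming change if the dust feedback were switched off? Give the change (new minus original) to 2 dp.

-0.11 °C

Original: g = 0.1972, ΔT = 2.8/(1−0.1972) = 3.4878 °C.
Without dust: g' = 0.1713, ΔT' = 2.8/(1−0.1713) = 3.3788 °C.
Change = 3.3788 − 3.4878 = -0.11 °C.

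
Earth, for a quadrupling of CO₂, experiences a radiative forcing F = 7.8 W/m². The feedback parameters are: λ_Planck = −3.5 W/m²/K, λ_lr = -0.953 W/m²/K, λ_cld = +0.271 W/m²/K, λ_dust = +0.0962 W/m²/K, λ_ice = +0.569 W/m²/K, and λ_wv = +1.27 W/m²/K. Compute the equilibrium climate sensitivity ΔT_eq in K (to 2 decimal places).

3.47 K

Net feedback parameter λ = (−3.5) + (-0.953) + (+0.271) + (+0.0962) + (+0.569) + (+1.27) = -2.2468 W/m²/K.
ΔT = −F/λ = −7.8/(-2.2468) = 3.47 K.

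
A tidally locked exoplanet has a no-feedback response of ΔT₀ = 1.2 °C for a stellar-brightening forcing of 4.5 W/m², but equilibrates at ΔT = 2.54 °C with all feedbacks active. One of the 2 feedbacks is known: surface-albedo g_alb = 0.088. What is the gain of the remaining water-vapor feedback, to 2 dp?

0.44

Amplification A = ΔT/ΔT₀ = 2.54/1.2 = 2.117.
Total gain g = 1 − 1/A = 1 − 1/2.117 = 0.5276.
The known gain is 0.088.
g_wv = 0.5276 − 0.088 = 0.44.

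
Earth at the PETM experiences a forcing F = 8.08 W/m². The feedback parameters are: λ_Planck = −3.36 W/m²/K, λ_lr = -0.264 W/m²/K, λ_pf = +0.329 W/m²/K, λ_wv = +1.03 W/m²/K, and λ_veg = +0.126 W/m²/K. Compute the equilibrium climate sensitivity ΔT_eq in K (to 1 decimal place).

Net feedback parameter λ = (−3.36) + (-0.264) + (+0.329) + (+1.03) + (+0.126) = -2.139 W/m²/K.
ΔT = −F/λ = −8.08/(-2.139) = 3.8 K.

3.8 K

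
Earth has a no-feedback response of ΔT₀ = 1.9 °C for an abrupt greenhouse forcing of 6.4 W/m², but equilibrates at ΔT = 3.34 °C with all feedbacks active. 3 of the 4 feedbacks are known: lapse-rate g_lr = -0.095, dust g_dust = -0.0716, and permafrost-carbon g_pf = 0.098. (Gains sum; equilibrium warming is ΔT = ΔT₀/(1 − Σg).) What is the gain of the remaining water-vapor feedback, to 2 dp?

Amplification A = ΔT/ΔT₀ = 3.34/1.9 = 1.758.
Total gain g = 1 − 1/A = 1 − 1/1.758 = 0.4312.
Known gains sum to -0.095 − 0.0716 + 0.098 = -0.0686.
g_wv = 0.4312 + 0.0686 = 0.50.

0.50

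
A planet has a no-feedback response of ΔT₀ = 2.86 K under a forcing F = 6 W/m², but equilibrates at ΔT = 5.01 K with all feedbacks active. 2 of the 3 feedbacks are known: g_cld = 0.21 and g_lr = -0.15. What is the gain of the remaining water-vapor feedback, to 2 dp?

0.37

Amplification A = ΔT/ΔT₀ = 5.01/2.86 = 1.752.
Total gain g = 1 − 1/A = 1 − 1/1.752 = 0.4292.
Known gains sum to 0.21 − 0.15 = 0.06.
g_wv = 0.4292 − 0.06 = 0.37.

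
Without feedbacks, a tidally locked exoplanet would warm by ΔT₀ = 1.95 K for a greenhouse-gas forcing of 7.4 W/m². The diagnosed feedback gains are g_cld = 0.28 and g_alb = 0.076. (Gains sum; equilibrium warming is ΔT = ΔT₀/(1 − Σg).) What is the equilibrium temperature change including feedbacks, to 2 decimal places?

3.03 K

Total gain g = 0.28 + 0.076 = 0.356.
Amplification A = 1/(1 − 0.356) = 1.553.
ΔT = 1.95 × 1.553 = 3.03 K.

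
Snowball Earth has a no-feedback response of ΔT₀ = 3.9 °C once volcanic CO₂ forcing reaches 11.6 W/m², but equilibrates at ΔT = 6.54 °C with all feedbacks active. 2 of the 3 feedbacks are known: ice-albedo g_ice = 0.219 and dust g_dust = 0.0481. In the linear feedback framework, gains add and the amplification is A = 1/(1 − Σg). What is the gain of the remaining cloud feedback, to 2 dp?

Amplification A = ΔT/ΔT₀ = 6.54/3.9 = 1.677.
Total gain g = 1 − 1/A = 1 − 1/1.677 = 0.4037.
Known gains sum to 0.219 + 0.0481 = 0.2671.
g_cld = 0.4037 − 0.2671 = 0.14.

0.14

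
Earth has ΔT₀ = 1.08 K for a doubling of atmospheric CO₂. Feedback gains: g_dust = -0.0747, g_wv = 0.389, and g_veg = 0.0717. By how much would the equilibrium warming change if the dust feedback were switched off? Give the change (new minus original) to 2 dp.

Original: g = 0.386, ΔT = 1.08/(1−0.386) = 1.7590 K.
Without dust: g' = 0.4607, ΔT' = 1.08/(1−0.4607) = 2.0026 K.
Change = 2.0026 − 1.7590 = 0.24 K.

0.24 K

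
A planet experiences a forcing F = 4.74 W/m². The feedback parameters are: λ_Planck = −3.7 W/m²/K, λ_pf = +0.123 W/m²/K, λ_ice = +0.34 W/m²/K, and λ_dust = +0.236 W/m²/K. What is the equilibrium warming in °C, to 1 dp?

1.6 °C

Net feedback parameter λ = (−3.7) + (+0.123) + (+0.34) + (+0.236) = -3.001 W/m²/K.
ΔT = −F/λ = −4.74/(-3.001) = 1.6 °C.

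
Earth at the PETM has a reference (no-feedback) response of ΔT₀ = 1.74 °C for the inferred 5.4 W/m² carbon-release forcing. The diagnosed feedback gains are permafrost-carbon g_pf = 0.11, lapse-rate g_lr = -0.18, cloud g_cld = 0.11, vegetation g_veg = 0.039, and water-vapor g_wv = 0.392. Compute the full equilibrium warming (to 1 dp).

Total gain g = 0.11 − 0.18 + 0.11 + 0.039 + 0.392 = 0.471.
Amplification A = 1/(1 − 0.471) = 1.89.
ΔT = 1.74 × 1.89 = 3.3 °C.

3.3 °C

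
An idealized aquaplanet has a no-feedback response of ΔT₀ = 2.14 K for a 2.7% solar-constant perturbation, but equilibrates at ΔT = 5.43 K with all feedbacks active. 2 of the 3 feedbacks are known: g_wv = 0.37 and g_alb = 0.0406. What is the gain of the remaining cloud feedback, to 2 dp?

Amplification A = ΔT/ΔT₀ = 5.43/2.14 = 2.537.
Total gain g = 1 − 1/A = 1 − 1/2.537 = 0.6058.
Known gains sum to 0.37 + 0.0406 = 0.4106.
g_cld = 0.6058 − 0.4106 = 0.20.

0.20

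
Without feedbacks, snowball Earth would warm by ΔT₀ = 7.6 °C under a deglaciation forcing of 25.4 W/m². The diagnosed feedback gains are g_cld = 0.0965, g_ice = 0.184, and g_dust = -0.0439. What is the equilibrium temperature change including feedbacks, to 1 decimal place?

Total gain g = 0.0965 + 0.184 − 0.0439 = 0.2366.
Amplification A = 1/(1 − 0.2366) = 1.31.
ΔT = 7.6 × 1.31 = 10.0 °C.

10.0 °C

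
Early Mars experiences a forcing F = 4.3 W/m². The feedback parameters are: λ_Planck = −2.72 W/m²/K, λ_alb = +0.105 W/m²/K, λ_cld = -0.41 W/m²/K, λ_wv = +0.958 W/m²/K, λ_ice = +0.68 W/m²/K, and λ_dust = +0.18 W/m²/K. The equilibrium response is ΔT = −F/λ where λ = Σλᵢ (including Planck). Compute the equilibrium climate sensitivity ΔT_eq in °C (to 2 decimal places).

3.56 °C

Net feedback parameter λ = (−2.72) + (+0.105) + (-0.41) + (+0.958) + (+0.68) + (+0.18) = -1.207 W/m²/K.
ΔT = −F/λ = −4.3/(-1.207) = 3.56 °C.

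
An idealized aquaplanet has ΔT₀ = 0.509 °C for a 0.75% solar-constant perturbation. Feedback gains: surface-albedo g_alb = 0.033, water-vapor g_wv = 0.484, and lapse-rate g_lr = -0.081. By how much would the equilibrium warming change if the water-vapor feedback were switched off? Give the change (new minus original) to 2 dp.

-0.42 °C

Original: g = 0.436, ΔT = 0.509/(1−0.436) = 0.9025 °C.
Without water-vapor: g' = -0.048, ΔT' = 0.509/(1+0.048) = 0.4857 °C.
Change = 0.4857 − 0.9025 = -0.42 °C.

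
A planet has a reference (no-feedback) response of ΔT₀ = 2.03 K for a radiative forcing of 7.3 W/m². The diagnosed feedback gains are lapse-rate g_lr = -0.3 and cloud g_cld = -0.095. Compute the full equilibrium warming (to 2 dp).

Total gain g = -0.3 − 0.095 = -0.395.
Amplification A = 1/(1 + 0.395) = 0.7168.
ΔT = 2.03 × 0.7168 = 1.46 K.

1.46 K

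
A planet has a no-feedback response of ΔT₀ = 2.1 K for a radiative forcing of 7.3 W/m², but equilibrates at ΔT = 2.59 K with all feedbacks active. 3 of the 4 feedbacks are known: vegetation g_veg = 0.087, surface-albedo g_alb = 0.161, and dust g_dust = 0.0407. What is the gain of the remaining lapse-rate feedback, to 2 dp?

Amplification A = ΔT/ΔT₀ = 2.59/2.1 = 1.233.
Total gain g = 1 − 1/A = 1 − 1/1.233 = 0.189.
Known gains sum to 0.087 + 0.161 + 0.0407 = 0.2887.
g_lr = 0.189 − 0.2887 = -0.10.

-0.10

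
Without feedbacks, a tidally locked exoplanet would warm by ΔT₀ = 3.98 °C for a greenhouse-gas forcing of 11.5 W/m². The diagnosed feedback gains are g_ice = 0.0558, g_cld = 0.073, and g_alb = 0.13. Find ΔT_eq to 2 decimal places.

5.37 °C

Total gain g = 0.0558 + 0.073 + 0.13 = 0.2588.
Amplification A = 1/(1 − 0.2588) = 1.349.
ΔT = 3.98 × 1.349 = 5.37 °C.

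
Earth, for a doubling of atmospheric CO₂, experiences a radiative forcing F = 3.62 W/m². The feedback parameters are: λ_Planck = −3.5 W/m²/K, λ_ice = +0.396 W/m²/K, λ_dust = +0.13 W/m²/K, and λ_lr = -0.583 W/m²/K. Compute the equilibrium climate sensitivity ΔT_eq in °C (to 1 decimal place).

1.0 °C

Net feedback parameter λ = (−3.5) + (+0.396) + (+0.13) + (-0.583) = -3.557 W/m²/K.
ΔT = −F/λ = −3.62/(-3.557) = 1.0 °C.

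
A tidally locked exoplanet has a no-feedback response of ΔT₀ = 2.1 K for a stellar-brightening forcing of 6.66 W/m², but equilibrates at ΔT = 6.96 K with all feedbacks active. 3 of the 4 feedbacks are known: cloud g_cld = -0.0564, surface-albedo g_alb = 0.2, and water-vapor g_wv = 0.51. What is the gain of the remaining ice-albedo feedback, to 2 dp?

Amplification A = ΔT/ΔT₀ = 6.96/2.1 = 3.314.
Total gain g = 1 − 1/A = 1 − 1/3.314 = 0.6982.
Known gains sum to -0.0564 + 0.2 + 0.51 = 0.6536.
g_ice = 0.6982 − 0.6536 = 0.04.

0.04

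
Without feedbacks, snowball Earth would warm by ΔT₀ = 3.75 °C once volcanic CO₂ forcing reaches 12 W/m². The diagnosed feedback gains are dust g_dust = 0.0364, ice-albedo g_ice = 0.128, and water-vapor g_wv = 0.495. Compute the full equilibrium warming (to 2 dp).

11.01 °C

Total gain g = 0.0364 + 0.128 + 0.495 = 0.6594.
Amplification A = 1/(1 − 0.6594) = 2.936.
ΔT = 3.75 × 2.936 = 11.01 °C.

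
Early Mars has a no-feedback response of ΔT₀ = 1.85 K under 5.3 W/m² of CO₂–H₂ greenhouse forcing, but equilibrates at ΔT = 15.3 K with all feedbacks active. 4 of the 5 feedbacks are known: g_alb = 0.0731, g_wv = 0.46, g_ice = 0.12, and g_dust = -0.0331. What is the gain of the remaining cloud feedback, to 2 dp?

Amplification A = ΔT/ΔT₀ = 15.3/1.85 = 8.27.
Total gain g = 1 − 1/A = 1 − 1/8.27 = 0.8791.
Known gains sum to 0.0731 + 0.46 + 0.12 − 0.0331 = 0.62.
g_cld = 0.8791 − 0.62 = 0.26.

0.26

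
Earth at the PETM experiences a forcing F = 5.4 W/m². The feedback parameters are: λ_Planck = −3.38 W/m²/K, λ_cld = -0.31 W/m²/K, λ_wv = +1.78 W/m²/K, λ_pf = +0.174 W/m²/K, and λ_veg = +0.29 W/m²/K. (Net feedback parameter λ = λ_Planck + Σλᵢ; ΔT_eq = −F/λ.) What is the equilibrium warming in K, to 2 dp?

3.73 K

Net feedback parameter λ = (−3.38) + (-0.31) + (+1.78) + (+0.174) + (+0.29) = -1.446 W/m²/K.
ΔT = −F/λ = −5.4/(-1.446) = 3.73 K.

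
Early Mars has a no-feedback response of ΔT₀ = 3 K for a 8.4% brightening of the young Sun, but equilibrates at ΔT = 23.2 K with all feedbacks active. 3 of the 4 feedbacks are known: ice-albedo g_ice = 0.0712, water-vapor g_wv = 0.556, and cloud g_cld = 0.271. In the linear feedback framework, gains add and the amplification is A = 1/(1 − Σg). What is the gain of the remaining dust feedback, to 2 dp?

Amplification A = ΔT/ΔT₀ = 23.2/3 = 7.733.
Total gain g = 1 − 1/A = 1 − 1/7.733 = 0.8707.
Known gains sum to 0.0712 + 0.556 + 0.271 = 0.8982.
g_dust = 0.8707 − 0.8982 = -0.03.

-0.03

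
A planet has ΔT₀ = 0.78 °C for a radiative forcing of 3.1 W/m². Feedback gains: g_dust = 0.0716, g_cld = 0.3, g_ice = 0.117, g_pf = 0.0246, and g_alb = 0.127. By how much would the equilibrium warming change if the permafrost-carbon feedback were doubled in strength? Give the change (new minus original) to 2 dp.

0.16 °C

Original: g = 0.6402, ΔT = 0.78/(1−0.6402) = 2.1679 °C.
With doubled permafrost-carbon: g' = 0.6648, ΔT' = 0.78/(1−0.6648) = 2.3270 °C.
Change = 2.3270 − 2.1679 = 0.16 °C.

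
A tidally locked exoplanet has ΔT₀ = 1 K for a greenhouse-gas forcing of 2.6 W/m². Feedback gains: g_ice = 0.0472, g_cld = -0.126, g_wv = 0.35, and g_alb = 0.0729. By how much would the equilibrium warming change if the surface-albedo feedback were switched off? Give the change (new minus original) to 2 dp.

-0.15 K

Original: g = 0.3441, ΔT = 1/(1−0.3441) = 1.5246 K.
Without surface-albedo: g' = 0.2712, ΔT' = 1/(1−0.2712) = 1.3721 K.
Change = 1.3721 − 1.5246 = -0.15 K.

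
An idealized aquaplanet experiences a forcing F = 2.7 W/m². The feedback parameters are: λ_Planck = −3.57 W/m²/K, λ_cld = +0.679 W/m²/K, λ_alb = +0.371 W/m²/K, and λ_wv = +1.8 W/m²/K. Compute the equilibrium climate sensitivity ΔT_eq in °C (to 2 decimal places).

Net feedback parameter λ = (−3.57) + (+0.679) + (+0.371) + (+1.8) = -0.72 W/m²/K.
ΔT = −F/λ = −2.7/(-0.72) = 3.75 °C.

3.75 °C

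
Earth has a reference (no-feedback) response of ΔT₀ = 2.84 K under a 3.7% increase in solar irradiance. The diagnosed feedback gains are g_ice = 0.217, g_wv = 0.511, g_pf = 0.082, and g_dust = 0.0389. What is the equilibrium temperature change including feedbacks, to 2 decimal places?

18.80 K

Total gain g = 0.217 + 0.511 + 0.082 + 0.0389 = 0.8489.
Amplification A = 1/(1 − 0.8489) = 6.618.
ΔT = 2.84 × 6.618 = 18.80 K.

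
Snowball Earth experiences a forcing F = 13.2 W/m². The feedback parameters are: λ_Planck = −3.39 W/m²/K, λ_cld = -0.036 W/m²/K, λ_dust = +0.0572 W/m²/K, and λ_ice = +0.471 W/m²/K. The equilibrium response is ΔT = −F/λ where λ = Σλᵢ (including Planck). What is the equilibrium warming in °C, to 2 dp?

Net feedback parameter λ = (−3.39) + (-0.036) + (+0.0572) + (+0.471) = -2.8978 W/m²/K.
ΔT = −F/λ = −13.2/(-2.8978) = 4.56 °C.

4.56 °C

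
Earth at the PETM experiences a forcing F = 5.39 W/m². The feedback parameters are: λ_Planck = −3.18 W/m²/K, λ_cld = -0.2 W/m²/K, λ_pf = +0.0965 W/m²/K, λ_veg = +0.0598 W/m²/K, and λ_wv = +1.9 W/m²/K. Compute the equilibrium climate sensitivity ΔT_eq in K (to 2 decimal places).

4.07 K

Net feedback parameter λ = (−3.18) + (-0.2) + (+0.0965) + (+0.0598) + (+1.9) = -1.3237 W/m²/K.
ΔT = −F/λ = −5.39/(-1.3237) = 4.07 K.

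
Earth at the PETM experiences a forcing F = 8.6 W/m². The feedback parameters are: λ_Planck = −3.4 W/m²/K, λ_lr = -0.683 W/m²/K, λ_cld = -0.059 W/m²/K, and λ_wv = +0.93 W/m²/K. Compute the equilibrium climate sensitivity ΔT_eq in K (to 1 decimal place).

2.7 K

Net feedback parameter λ = (−3.4) + (-0.683) + (-0.059) + (+0.93) = -3.212 W/m²/K.
ΔT = −F/λ = −8.6/(-3.212) = 2.7 K.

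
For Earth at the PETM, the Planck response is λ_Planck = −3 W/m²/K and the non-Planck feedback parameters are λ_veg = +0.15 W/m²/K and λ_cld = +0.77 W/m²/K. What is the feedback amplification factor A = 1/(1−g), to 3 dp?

Convert to gains: g_veg = 0.15/3 = 0.05; g_cld = 0.77/3 = 0.2567.
Total gain g = 0.3067.
A = 1/(1 − 0.3067) = 1.442.

1.442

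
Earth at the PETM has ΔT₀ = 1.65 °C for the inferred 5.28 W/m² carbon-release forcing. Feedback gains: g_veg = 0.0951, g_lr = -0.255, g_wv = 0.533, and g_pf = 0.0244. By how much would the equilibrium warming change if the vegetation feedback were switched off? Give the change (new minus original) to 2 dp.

-0.37 °C

Original: g = 0.3975, ΔT = 1.65/(1−0.3975) = 2.7386 °C.
Without vegetation: g' = 0.3024, ΔT' = 1.65/(1−0.3024) = 2.3653 °C.
Change = 2.3653 − 2.7386 = -0.37 °C.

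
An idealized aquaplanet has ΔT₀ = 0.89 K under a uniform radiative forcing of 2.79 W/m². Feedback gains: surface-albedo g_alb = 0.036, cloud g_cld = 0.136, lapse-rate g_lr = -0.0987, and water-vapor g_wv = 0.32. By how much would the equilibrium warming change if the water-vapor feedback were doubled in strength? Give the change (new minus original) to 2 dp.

Original: g = 0.3933, ΔT = 0.89/(1−0.3933) = 1.4670 K.
With doubled water-vapor: g' = 0.7133, ΔT' = 0.89/(1−0.7133) = 3.1043 K.
Change = 3.1043 − 1.4670 = 1.64 K.

1.64 K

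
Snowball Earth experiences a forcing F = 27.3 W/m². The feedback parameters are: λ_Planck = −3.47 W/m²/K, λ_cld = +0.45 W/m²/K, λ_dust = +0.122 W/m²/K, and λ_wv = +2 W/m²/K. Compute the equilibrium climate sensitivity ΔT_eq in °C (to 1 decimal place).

30.4 °C

Net feedback parameter λ = (−3.47) + (+0.45) + (+0.122) + (+2) = -0.898 W/m²/K.
ΔT = −F/λ = −27.3/(-0.898) = 30.4 °C.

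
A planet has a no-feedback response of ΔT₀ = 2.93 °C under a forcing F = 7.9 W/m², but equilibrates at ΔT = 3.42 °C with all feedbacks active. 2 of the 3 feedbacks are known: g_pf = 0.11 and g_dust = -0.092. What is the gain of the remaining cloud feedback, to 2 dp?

Amplification A = ΔT/ΔT₀ = 3.42/2.93 = 1.167.
Total gain g = 1 − 1/A = 1 − 1/1.167 = 0.1431.
Known gains sum to 0.11 − 0.092 = 0.018.
g_cld = 0.1431 − 0.018 = 0.13.

0.13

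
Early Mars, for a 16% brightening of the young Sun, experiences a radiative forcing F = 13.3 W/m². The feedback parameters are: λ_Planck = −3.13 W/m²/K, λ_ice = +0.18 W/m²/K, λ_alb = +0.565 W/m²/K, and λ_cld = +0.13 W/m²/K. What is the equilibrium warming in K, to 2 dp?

Net feedback parameter λ = (−3.13) + (+0.18) + (+0.565) + (+0.13) = -2.255 W/m²/K.
ΔT = −F/λ = −13.3/(-2.255) = 5.90 K.

5.90 K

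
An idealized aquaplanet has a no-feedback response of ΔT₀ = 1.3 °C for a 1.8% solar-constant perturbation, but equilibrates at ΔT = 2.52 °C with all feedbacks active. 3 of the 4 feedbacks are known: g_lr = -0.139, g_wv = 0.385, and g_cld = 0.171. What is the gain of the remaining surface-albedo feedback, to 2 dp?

Amplification A = ΔT/ΔT₀ = 2.52/1.3 = 1.938.
Total gain g = 1 − 1/A = 1 − 1/1.938 = 0.484.
Known gains sum to -0.139 + 0.385 + 0.171 = 0.417.
g_alb = 0.484 − 0.417 = 0.07.

0.07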